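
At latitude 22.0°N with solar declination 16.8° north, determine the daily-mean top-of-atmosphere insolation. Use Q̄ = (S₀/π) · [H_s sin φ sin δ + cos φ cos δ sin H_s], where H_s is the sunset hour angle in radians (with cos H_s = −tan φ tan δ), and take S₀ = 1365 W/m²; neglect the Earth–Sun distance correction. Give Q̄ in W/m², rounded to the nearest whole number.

The sunset hour angle satisfies cos H_s = −tan φ tan δ = -0.1220, giving H_s = 97.01°. In radians, H_s = 1.6931.
H_s sin φ sin δ = 1.6931 × 0.3746 × 0.2890 = 0.1833.
cos φ cos δ sin H_s = 0.9272 × 0.9573 × 0.9925 = 0.8810.
Q̄ = (1365/π) × (0.1833 + 0.8810) = 434.49 × 1.0643 = 462.43 W/m².

462 W/m²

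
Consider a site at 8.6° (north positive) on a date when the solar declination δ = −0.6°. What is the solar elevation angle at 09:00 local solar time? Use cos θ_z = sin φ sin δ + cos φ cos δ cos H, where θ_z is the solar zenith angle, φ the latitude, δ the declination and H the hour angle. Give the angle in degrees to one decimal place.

44.2°

Hour angle H = 15° × (9 − 12) = -45.00°.
cos θ_z = sin φ sin δ + cos φ cos δ cos H = (0.1495)(-0.0105) + (0.9888)(0.9999)(0.7071) = 0.6975.
θ_z = arccos(0.6975) = 45.77°, so the elevation is 90° − 45.77° = 44.23°.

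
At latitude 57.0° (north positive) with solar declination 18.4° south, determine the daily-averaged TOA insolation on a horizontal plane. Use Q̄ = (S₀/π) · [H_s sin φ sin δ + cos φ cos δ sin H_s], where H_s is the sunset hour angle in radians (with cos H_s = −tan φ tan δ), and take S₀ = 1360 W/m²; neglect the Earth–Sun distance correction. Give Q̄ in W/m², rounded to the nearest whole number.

cos H_s = −tan(57.0°) · tan(-18.4°) = 0.5122, so H_s = arccos(0.5122) = 59.19°. In radians, H_s = 1.0331.
H_s sin φ sin δ = 1.0331 × 0.8387 × -0.3156 = -0.2735.
cos φ cos δ sin H_s = 0.5446 × 0.9489 × 0.8589 = 0.4439.
Q̄ = (1360/π) × (-0.2735 + 0.4439) = 432.90 × 0.1704 = 73.77 W/m².

74 W/m²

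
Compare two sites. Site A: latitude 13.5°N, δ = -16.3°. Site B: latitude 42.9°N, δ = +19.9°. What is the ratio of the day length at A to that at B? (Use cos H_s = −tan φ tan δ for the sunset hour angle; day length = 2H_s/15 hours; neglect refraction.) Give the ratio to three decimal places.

A: H_s = arccos(−tan 13.5° · tan -16.3°) = 85.97°, so 2H_s/15 = 11.4627 h.
B: H_s = arccos(−tan 42.9° · tan 19.9°) = 109.66°, so 2H_s/15 = 14.6213 h.
Ratio A/B = 11.4627 / 14.6213 = 0.7840.

0.784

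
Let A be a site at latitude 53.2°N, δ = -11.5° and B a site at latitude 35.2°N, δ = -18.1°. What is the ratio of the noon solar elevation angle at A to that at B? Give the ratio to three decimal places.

0.689

A: 90° − |53.2 − (-11.5)| = 25.30°.
B: 90° − |35.2 − (-18.1)| = 36.70°.
Ratio A/B = 25.3000 / 36.7000 = 0.6894.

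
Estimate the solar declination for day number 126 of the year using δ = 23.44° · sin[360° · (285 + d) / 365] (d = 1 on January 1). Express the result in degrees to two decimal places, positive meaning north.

360 × (285 + 126) / 365 = 405.370°; sin(405.370°) = 0.7117.
δ = 23.44 × 0.7117 = 16.682° ≈ +16.68°.

+16.68°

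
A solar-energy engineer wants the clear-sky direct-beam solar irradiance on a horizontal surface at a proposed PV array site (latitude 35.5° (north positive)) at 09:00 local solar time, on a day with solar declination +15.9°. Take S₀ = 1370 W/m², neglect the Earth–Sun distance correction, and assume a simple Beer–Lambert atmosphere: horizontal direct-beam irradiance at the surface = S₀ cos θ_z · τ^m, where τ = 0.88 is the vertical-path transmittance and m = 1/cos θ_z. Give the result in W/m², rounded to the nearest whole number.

Hour angle H = 15° × (9 − 12) = -45.00°.
cos θ_z = sin φ sin δ + cos φ cos δ cos H = (0.5807)(0.2740) + (0.8141)(0.9617)(0.7071) = 0.7127.
Air mass m = 1/cos θ_z = 1/0.7127 = 1.403; τ^m = 0.88^1.403 = 0.8358.
Surface direct beam = 1370 × 0.7127 × 0.8358 = 816.07 W/m².

816 W/m²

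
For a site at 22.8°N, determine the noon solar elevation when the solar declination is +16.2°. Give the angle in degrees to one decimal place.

At local solar noon the hour angle is zero, so the elevation is 90° − |φ − δ| = 90° − |22.8° − (16.2°)| = 90° − 6.6° = 83.4°.

83.4°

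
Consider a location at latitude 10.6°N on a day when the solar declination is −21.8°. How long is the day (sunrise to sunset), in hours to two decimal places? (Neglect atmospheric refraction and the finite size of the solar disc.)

11.43 hours

−tan φ tan δ = −(0.1871)(-0.4000) = 0.0748; H_s = arccos(0.0748) = 85.71°.
Day length = 2 H_s / 15° h⁻¹ = 171.42° / 15 = 11.428 h.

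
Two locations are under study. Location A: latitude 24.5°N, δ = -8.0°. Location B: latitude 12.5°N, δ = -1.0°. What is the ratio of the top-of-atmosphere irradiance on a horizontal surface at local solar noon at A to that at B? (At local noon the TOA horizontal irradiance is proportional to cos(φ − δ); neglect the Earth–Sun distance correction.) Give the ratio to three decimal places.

A: cos θ_z = cos(24.5° − (-8.0°)) = 0.8434.
B: cos θ_z = cos(12.5° − (-1.0°)) = 0.9724.
Ratio A/B = 0.8434 / 0.9724 = 0.8673.

0.867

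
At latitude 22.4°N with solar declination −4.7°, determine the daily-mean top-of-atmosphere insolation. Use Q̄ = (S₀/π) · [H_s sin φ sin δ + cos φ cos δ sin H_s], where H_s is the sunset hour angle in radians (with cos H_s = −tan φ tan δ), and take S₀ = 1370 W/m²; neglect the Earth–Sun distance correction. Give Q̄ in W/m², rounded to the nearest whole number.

381 W/m²

cos H_s = −tan(22.4°) · tan(-4.7°) = 0.0339, so H_s = arccos(0.0339) = 88.06°. In radians, H_s = 1.5369.
H_s sin φ sin δ = 1.5369 × 0.3811 × -0.0819 = -0.0480.
cos φ cos δ sin H_s = 0.9245 × 0.9966 × 0.9994 = 0.9208.
Q̄ = (1370/π) × (-0.0480 + 0.9208) = 436.08 × 0.8728 = 380.61 W/m².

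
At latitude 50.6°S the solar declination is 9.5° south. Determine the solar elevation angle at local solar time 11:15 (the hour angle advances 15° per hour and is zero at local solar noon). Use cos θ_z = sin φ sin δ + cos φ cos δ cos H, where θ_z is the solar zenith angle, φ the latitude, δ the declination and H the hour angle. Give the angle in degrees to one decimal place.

Hour angle H = 15° × (11.25 − 12) = -11.25°.
cos θ_z = sin(-50.6°) sin(-9.5°) + cos(-50.6°) cos(-9.5°) cos(-11.25°) = 0.1275 + 0.6140 = 0.7415.
θ_z = arccos(0.7415) = 42.14°, so the elevation is 90° − 42.14° = 47.86°.

47.9°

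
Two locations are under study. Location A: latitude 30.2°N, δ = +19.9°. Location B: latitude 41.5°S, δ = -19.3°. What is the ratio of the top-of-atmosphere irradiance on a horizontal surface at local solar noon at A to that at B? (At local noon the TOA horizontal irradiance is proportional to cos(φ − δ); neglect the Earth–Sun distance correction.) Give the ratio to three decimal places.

A: cos θ_z = cos(30.2° − (19.9°)) = 0.9839.
B: cos θ_z = cos(-41.5° − (-19.3°)) = 0.9259.
Ratio A/B = 0.9839 / 0.9259 = 1.0626.

1.063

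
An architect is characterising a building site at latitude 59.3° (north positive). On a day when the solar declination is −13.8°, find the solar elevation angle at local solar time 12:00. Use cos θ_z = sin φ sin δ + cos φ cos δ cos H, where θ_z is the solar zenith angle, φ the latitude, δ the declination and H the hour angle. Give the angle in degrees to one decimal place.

16.9°

Hour angle H = 15° × (12 − 12) = 0.00°.
With φ = 59.3°, δ = -13.8°, H = 0.00°: sin φ sin δ = -0.2051, cos φ cos δ cos H = 0.4958, so cos θ_z = 0.2907.
θ_z = arccos(0.2907) = 73.10°, so the elevation is 90° − 73.10° = 16.90°.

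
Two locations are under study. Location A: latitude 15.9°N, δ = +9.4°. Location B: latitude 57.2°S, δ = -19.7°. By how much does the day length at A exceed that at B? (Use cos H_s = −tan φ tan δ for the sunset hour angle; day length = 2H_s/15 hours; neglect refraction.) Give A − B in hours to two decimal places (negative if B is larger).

-4.14 h

A: H_s = arccos(−tan 15.9° · tan 9.4°) = 92.70°, so 2H_s/15 = 12.3600 h.
B: H_s = arccos(−tan -57.2° · tan -19.7°) = 123.75°, so 2H_s/15 = 16.5000 h.
A − B = 12.3600 − 16.5000 = -4.1400 h.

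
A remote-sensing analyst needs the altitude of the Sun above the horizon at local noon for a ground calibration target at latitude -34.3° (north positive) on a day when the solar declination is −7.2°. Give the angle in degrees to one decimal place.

62.9°

At local solar noon the hour angle is zero, so the elevation is 90° − |φ − δ| = 90° − |-34.3° − (-7.2°)| = 90° − 27.1° = 62.9°.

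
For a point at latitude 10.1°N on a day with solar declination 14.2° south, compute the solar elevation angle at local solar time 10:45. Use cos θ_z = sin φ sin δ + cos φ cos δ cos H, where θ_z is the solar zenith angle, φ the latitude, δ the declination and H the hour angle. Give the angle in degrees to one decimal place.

Hour angle H = 15° × (10.75 − 12) = -18.75°.
With φ = 10.1°, δ = -14.2°, H = -18.75°: sin φ sin δ = -0.0430, cos φ cos δ cos H = 0.9038, so cos θ_z = 0.8608.
θ_z = arccos(0.8608) = 30.59°, so the elevation is 90° − 30.59° = 59.41°.

59.4°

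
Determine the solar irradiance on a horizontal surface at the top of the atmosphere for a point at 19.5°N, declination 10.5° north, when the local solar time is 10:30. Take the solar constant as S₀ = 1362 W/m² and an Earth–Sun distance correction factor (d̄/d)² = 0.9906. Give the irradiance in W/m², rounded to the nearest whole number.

Hour angle H = 15° × (10.5 − 12) = -22.50°.
cos θ_z = sin(19.5°) sin(10.5°) + cos(19.5°) cos(10.5°) cos(-22.50°) = 0.0608 + 0.8563 = 0.9171.
Top-of-atmosphere irradiance = S₀ (d̄/d)² cos θ_z = 1362 × 0.9906 × 0.9171 = 1237.35 W/m².

1237 W/m²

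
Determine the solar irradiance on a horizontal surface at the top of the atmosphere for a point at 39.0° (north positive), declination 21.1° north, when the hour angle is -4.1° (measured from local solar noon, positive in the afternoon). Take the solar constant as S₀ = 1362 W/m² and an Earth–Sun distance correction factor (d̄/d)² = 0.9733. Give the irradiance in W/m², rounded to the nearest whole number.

cos θ_z = sin(39.0°) sin(21.1°) + cos(39.0°) cos(21.1°) cos(-4.10°) = 0.2266 + 0.7232 = 0.9498.
Top-of-atmosphere irradiance = S₀ (d̄/d)² cos θ_z = 1362 × 0.9733 × 0.9498 = 1259.09 W/m².

1259 W/m²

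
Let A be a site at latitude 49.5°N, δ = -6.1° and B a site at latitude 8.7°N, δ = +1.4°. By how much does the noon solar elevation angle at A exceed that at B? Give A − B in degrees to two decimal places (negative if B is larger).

-48.30°

A: 90° − |49.5 − (-6.1)| = 34.40°.
B: 90° − |8.7 − (1.4)| = 82.70°.
A − B = 34.40 − 82.70 = -48.30°.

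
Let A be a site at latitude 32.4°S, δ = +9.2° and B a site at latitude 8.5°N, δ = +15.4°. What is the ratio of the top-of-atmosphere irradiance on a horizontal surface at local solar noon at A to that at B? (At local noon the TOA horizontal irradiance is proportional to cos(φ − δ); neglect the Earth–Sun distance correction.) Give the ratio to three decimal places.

0.753

A: cos θ_z = cos(-32.4° − (9.2°)) = 0.7478.
B: cos θ_z = cos(8.5° − (15.4°)) = 0.9928.
Ratio A/B = 0.7478 / 0.9928 = 0.7532.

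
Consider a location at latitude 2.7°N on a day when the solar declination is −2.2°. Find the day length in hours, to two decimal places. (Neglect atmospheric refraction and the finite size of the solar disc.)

11.99 hours

cos H_s = −tan(2.7°) · tan(-2.2°) = 0.0018, so H_s = arccos(0.0018) = 89.90°.
Day length = 2 H_s / 15° h⁻¹ = 179.80° / 15 = 11.987 h.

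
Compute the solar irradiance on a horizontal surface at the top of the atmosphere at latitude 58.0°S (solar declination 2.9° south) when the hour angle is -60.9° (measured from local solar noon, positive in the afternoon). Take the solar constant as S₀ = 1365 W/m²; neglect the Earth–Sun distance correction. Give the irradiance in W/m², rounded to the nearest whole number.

cos θ_z = sin(-58.0°) sin(-2.9°) + cos(-58.0°) cos(-2.9°) cos(-60.90°) = 0.0429 + 0.2574 = 0.3003.
Top-of-atmosphere irradiance = S₀ cos θ_z = 1365 × 0.3003 = 409.91 W/m².

410 W/m²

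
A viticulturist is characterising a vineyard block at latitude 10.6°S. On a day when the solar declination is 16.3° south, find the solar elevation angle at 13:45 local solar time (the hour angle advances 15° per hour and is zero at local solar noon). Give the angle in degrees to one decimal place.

63.9°

Hour angle H = 15° × (13.75 − 12) = 26.25°.
With φ = -10.6°, δ = -16.3°, H = 26.25°: sin φ sin δ = 0.0516, cos φ cos δ cos H = 0.8461, so cos θ_z = 0.8977.
θ_z = arccos(0.8977) = 26.14°, so the elevation is 90° − 26.14° = 63.86°.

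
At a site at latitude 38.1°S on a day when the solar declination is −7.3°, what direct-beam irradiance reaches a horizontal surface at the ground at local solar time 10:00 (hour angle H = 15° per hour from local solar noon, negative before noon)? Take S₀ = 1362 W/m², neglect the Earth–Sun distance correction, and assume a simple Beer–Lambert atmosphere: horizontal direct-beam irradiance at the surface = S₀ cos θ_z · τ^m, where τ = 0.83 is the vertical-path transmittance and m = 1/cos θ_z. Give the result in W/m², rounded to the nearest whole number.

Hour angle H = 15° × (10 − 12) = -30.00°.
cos θ_z = sin φ sin δ + cos φ cos δ cos H = (-0.6170)(-0.1271) + (0.7869)(0.9919)(0.8660) = 0.7544.
Air mass m = 1/cos θ_z = 1/0.7544 = 1.326; τ^m = 0.83^1.326 = 0.7811.
Surface direct beam = 1362 × 0.7544 × 0.7811 = 802.57 W/m².

803 W/m²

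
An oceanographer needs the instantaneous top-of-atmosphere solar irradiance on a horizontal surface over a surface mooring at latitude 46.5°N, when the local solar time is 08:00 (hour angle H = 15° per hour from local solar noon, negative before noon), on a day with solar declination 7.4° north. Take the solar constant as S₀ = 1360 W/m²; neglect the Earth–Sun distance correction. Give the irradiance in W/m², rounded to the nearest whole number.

591 W/m²

Hour angle H = 15° × (8 − 12) = -60.00°.
cos θ_z = sin φ sin δ + cos φ cos δ cos H = (0.7254)(0.1288) + (0.6884)(0.9917)(0.5000) = 0.4348.
Top-of-atmosphere irradiance = S₀ cos θ_z = 1360 × 0.4348 = 591.33 W/m².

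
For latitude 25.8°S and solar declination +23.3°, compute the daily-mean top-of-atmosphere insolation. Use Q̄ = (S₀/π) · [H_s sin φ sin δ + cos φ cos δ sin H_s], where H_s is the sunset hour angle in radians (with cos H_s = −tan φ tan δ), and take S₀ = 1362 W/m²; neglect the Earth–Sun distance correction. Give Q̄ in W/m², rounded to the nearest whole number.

249 W/m²

cos H_s = −tan(-25.8°) · tan(23.3°) = 0.2082, so H_s = arccos(0.2082) = 77.98°. In radians, H_s = 1.3610.
H_s sin φ sin δ = 1.3610 × -0.4352 × 0.3955 = -0.2343.
cos φ cos δ sin H_s = 0.9003 × 0.9184 × 0.9781 = 0.8087.
Q̄ = (1362/π) × (-0.2343 + 0.8087) = 433.54 × 0.5744 = 249.03 W/m².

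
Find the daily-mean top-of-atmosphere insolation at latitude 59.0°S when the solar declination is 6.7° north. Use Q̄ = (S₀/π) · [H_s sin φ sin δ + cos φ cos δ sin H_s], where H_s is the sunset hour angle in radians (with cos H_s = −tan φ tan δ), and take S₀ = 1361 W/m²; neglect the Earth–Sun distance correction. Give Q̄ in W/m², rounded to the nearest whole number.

cos H_s = −tan(-59.0°) · tan(6.7°) = 0.1955, so H_s = arccos(0.1955) = 78.73°. In radians, H_s = 1.3741.
H_s sin φ sin δ = 1.3741 × -0.8572 × 0.1167 = -0.1375.
cos φ cos δ sin H_s = 0.5150 × 0.9932 × 0.9807 = 0.5016.
Q̄ = (1361/π) × (-0.1375 + 0.5016) = 433.22 × 0.3641 = 157.74 W/m².

158 W/m²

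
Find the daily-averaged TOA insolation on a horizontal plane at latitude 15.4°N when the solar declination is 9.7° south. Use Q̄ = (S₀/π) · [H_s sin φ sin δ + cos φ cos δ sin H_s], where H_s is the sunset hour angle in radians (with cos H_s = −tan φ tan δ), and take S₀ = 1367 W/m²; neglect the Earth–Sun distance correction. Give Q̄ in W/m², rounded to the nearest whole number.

cos H_s = −tan(15.4°) · tan(-9.7°) = 0.0471, so H_s = arccos(0.0471) = 87.30°. In radians, H_s = 1.5237.
H_s sin φ sin δ = 1.5237 × 0.2656 × -0.1685 = -0.0682.
cos φ cos δ sin H_s = 0.9641 × 0.9857 × 0.9989 = 0.9493.
Q̄ = (1367/π) × (-0.0682 + 0.9493) = 435.13 × 0.8811 = 383.39 W/m².

383 W/m²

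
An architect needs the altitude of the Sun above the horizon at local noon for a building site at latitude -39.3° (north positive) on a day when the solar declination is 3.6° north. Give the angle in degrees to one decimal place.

At local solar noon the hour angle is zero, so the elevation is 90° − |φ − δ| = 90° − |-39.3° − (3.6°)| = 90° − 42.9° = 47.1°.

47.1°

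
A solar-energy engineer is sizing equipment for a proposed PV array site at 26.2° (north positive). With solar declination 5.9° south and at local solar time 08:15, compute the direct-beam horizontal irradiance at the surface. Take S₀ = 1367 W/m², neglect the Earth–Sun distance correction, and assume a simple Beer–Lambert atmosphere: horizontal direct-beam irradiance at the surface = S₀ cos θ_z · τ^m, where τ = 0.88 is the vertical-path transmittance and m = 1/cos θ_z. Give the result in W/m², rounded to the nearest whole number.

464 W/m²

Hour angle H = 15° × (8.25 − 12) = -56.25°.
cos θ_z = sin φ sin δ + cos φ cos δ cos H = (0.4415)(-0.1028) + (0.8973)(0.9947)(0.5556) = 0.4505.
Air mass m = 1/cos θ_z = 1/0.4505 = 2.220; τ^m = 0.88^2.220 = 0.7529.
Surface direct beam = 1367 × 0.4505 × 0.7529 = 463.66 W/m².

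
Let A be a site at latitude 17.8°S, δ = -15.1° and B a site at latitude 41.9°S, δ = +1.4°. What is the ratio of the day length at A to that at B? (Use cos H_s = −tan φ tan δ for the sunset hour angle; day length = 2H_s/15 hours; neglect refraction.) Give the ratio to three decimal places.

A: H_s = arccos(−tan -17.8° · tan -15.1°) = 94.97°, so 2H_s/15 = 12.6627 h.
B: H_s = arccos(−tan -41.9° · tan 1.4°) = 88.74°, so 2H_s/15 = 11.8320 h.
Ratio A/B = 12.6627 / 11.8320 = 1.0702.

1.070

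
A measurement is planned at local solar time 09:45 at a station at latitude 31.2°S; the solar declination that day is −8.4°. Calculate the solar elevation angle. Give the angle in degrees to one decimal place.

Hour angle H = 15° × (9.75 − 12) = -33.75°.
cos θ_z = sin(-31.2°) sin(-8.4°) + cos(-31.2°) cos(-8.4°) cos(-33.75°) = 0.0757 + 0.7036 = 0.7793.
θ_z = arccos(0.7793) = 38.80°, so the elevation is 90° − 38.80° = 51.20°.

51.2°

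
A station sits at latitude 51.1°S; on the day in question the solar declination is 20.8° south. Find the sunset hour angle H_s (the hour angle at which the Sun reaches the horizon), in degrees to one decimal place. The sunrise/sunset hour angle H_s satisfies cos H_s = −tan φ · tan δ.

118.1°

The sunset hour angle satisfies cos H_s = −tan φ tan δ = -0.4708, giving H_s = 118.09°.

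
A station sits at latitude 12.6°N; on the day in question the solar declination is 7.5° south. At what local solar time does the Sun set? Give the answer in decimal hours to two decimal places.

17.89 h

The sunset hour angle satisfies cos H_s = −tan φ tan δ = 0.0294, giving H_s = 88.32°.
Sunset is at 12 + H_s/15 = 12 + 5.888 = 17.888 h local solar time.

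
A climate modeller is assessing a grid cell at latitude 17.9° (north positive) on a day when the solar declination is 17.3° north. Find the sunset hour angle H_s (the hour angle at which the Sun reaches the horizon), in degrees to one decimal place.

−tan φ tan δ = −(0.3230)(0.3115) = -0.1006; H_s = arccos(-0.1006) = 95.77°.

95.8°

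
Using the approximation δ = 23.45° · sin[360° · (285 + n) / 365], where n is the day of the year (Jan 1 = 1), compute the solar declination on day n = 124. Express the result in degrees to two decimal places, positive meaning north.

360 × (285 + 124) / 365 = 403.397°; sin(403.397°) = 0.6870.
δ = 23.45 × 0.6870 = 16.110° ≈ +16.11°.

+16.11°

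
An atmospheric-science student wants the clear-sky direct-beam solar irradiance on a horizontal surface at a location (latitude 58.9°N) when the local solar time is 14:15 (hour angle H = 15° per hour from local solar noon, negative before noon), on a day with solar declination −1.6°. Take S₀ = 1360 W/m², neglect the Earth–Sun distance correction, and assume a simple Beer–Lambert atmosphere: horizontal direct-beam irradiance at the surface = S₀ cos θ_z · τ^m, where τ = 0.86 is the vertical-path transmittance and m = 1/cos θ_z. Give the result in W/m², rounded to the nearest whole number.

Hour angle H = 15° × (14.25 − 12) = 33.75°.
cos θ_z = sin φ sin δ + cos φ cos δ cos H = (0.8563)(-0.0279) + (0.5165)(0.9996)(0.8315) = 0.4054.
Air mass m = 1/cos θ_z = 1/0.4054 = 2.467; τ^m = 0.86^2.467 = 0.6893.
Surface direct beam = 1360 × 0.4054 × 0.6893 = 380.04 W/m².

380 W/m²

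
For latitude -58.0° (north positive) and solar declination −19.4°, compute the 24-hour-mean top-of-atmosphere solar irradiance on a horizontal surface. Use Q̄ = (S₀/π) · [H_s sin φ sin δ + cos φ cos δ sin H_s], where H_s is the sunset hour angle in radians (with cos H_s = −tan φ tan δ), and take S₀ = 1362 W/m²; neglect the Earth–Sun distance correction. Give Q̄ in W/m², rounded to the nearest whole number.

444 W/m²

cos H_s = −tan(-58.0°) · tan(-19.4°) = -0.5636, so H_s = arccos(-0.5636) = 124.31°. In radians, H_s = 2.1696.
H_s sin φ sin δ = 2.1696 × -0.8480 × -0.3322 = 0.6112.
cos φ cos δ sin H_s = 0.5299 × 0.9432 × 0.8260 = 0.4128.
Q̄ = (1362/π) × (0.6112 + 0.4128) = 433.54 × 1.0240 = 443.94 W/m².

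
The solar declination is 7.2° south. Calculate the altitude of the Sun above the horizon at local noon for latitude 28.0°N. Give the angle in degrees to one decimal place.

54.8°

At local solar noon the hour angle is zero, so the elevation is 90° − |φ − δ| = 90° − |28.0° − (-7.2°)| = 90° − 35.2° = 54.8°.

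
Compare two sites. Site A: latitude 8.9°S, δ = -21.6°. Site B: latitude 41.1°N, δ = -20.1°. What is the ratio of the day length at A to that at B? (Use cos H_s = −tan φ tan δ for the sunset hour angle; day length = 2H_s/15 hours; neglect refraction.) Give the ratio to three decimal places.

A: H_s = arccos(−tan -8.9° · tan -21.6°) = 93.55°, so 2H_s/15 = 12.4733 h.
B: H_s = arccos(−tan 41.1° · tan -20.1°) = 71.38°, so 2H_s/15 = 9.5173 h.
Ratio A/B = 12.4733 / 9.5173 = 1.3106.

1.311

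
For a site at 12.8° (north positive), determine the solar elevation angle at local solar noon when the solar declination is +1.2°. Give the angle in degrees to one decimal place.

78.4°

At local solar noon the hour angle is zero, so the elevation is 90° − |φ − δ| = 90° − |12.8° − (1.2°)| = 90° − 11.6° = 78.4°.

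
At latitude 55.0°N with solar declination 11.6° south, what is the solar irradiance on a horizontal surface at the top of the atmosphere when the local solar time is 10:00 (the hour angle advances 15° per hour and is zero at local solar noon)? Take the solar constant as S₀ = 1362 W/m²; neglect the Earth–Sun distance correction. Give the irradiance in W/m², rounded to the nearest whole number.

Hour angle H = 15° × (10 − 12) = -30.00°.
With φ = 55.0°, δ = -11.6°, H = -30.00°: sin φ sin δ = -0.1647, cos φ cos δ cos H = 0.4866, so cos θ_z = 0.3219.
Top-of-atmosphere irradiance = S₀ cos θ_z = 1362 × 0.3219 = 438.43 W/m².

438 W/m²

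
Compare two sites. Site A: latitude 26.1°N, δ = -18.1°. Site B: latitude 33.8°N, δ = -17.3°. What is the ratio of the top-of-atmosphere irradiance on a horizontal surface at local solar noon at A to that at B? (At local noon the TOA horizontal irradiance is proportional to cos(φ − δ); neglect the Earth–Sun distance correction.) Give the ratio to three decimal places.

1.142

A: cos θ_z = cos(26.1° − (-18.1°)) = 0.7169.
B: cos θ_z = cos(33.8° − (-17.3°)) = 0.6280.
Ratio A/B = 0.7169 / 0.6280 = 1.1416.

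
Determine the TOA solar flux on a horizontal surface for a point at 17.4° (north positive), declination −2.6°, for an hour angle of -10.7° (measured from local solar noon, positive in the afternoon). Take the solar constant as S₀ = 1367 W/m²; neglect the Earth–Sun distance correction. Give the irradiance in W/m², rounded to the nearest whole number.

1262 W/m²

cos θ_z = sin(17.4°) sin(-2.6°) + cos(17.4°) cos(-2.6°) cos(-10.70°) = -0.0136 + 0.9367 = 0.9231.
Top-of-atmosphere irradiance = S₀ cos θ_z = 1367 × 0.9231 = 1261.88 W/m².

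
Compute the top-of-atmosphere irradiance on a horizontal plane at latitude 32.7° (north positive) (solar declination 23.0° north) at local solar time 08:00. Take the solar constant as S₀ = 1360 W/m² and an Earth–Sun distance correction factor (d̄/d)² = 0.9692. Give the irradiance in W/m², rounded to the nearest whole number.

789 W/m²

Hour angle H = 15° × (8 − 12) = -60.00°.
With φ = 32.7°, δ = 23.0°, H = -60.00°: sin φ sin δ = 0.2111, cos φ cos δ cos H = 0.3873, so cos θ_z = 0.5984.
Top-of-atmosphere irradiance = S₀ (d̄/d)² cos θ_z = 1360 × 0.9692 × 0.5984 = 788.76 W/m².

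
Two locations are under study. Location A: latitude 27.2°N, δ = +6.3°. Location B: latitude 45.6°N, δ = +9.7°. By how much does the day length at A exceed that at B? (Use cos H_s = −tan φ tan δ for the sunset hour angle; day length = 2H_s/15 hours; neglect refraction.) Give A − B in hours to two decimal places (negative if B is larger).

-0.91 h

A: H_s = arccos(−tan 27.2° · tan 6.3°) = 93.25°, so 2H_s/15 = 12.4333 h.
B: H_s = arccos(−tan 45.6° · tan 9.7°) = 100.05°, so 2H_s/15 = 13.3400 h.
A − B = 12.4333 − 13.3400 = -0.9067 h.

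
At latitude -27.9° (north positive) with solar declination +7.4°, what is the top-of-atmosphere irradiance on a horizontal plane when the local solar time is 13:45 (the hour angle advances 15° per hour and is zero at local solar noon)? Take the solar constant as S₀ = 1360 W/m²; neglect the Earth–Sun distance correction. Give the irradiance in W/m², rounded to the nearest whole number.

Hour angle H = 15° × (13.75 − 12) = 26.25°.
cos θ_z = sin(-27.9°) sin(7.4°) + cos(-27.9°) cos(7.4°) cos(26.25°) = -0.0603 + 0.7860 = 0.7257.
Top-of-atmosphere irradiance = S₀ cos θ_z = 1360 × 0.7257 = 986.95 W/m².

987 W/m²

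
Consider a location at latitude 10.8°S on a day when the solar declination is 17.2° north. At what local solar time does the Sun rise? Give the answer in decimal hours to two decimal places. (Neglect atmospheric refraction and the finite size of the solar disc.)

−tan φ tan δ = −(-0.1908)(0.3096) = 0.0591; H_s = arccos(0.0591) = 86.61°.
Sunrise is at 12 − H_s/15 = 12 − 5.774 = 6.226 h local solar time.

6.23 h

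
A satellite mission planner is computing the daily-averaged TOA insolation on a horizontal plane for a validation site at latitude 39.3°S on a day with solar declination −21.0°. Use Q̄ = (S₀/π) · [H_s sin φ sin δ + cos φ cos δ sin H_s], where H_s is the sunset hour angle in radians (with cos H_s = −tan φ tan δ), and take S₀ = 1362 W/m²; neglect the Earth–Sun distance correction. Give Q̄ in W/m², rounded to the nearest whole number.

483 W/m²

The sunset hour angle satisfies cos H_s = −tan φ tan δ = -0.3142, giving H_s = 108.31°. In radians, H_s = 1.8904.
H_s sin φ sin δ = 1.8904 × -0.6334 × -0.3584 = 0.4291.
cos φ cos δ sin H_s = 0.7738 × 0.9336 × 0.9494 = 0.6859.
Q̄ = (1362/π) × (0.4291 + 0.6859) = 433.54 × 1.1150 = 483.40 W/m².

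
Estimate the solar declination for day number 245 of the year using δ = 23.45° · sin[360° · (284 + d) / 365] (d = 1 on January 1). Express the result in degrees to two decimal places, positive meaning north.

+7.34°

360 × (284 + 245) / 365 = 521.753°; sin(521.753°) = 0.3131.
δ = 23.45 × 0.3131 = 7.342° ≈ +7.34°.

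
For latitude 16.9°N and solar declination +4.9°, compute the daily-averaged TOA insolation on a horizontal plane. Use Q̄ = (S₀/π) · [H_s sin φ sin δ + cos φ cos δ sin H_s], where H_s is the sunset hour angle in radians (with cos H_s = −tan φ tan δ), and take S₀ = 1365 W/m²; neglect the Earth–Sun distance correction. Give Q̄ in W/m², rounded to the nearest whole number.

The sunset hour angle satisfies cos H_s = −tan φ tan δ = -0.0260, giving H_s = 91.49°. In radians, H_s = 1.5968.
H_s sin φ sin δ = 1.5968 × 0.2907 × 0.0854 = 0.0396.
cos φ cos δ sin H_s = 0.9568 × 0.9963 × 0.9997 = 0.9530.
Q̄ = (1365/π) × (0.0396 + 0.9530) = 434.49 × 0.9926 = 431.27 W/m².

431 W/m²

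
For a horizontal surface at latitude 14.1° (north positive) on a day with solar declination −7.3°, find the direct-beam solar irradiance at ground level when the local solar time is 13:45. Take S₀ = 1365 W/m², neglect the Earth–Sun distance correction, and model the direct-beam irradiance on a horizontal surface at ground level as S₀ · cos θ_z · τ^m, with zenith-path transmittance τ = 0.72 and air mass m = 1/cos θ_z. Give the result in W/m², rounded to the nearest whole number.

Hour angle H = 15° × (13.75 − 12) = 26.25°.
cos θ_z = sin(14.1°) sin(-7.3°) + cos(14.1°) cos(-7.3°) cos(26.25°) = -0.0310 + 0.8628 = 0.8318.
Air mass m = 1/cos θ_z = 1/0.8318 = 1.202; τ^m = 0.72^1.202 = 0.6738.
Surface direct beam = 1365 × 0.8318 × 0.6738 = 765.04 W/m².

765 W/m²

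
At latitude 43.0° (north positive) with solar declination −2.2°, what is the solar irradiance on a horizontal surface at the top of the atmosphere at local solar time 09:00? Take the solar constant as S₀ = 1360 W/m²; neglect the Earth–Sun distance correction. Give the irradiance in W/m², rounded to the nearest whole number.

667 W/m²

Hour angle H = 15° × (9 − 12) = -45.00°.
With φ = 43.0°, δ = -2.2°, H = -45.00°: sin φ sin δ = -0.0262, cos φ cos δ cos H = 0.5168, so cos θ_z = 0.4906.
Top-of-atmosphere irradiance = S₀ cos θ_z = 1360 × 0.4906 = 667.22 W/m².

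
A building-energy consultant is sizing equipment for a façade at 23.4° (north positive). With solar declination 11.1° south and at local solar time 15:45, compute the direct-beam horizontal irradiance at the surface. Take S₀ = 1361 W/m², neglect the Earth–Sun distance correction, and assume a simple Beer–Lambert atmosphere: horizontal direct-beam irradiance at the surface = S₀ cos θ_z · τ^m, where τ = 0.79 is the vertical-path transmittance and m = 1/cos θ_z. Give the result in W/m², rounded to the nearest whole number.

Hour angle H = 15° × (15.75 − 12) = 56.25°.
cos θ_z = sin(23.4°) sin(-11.1°) + cos(23.4°) cos(-11.1°) cos(56.25°) = -0.0765 + 0.5003 = 0.4238.
Air mass m = 1/cos θ_z = 1/0.4238 = 2.360; τ^m = 0.79^2.360 = 0.5733.
Surface direct beam = 1361 × 0.4238 × 0.5733 = 330.67 W/m².

331 W/m²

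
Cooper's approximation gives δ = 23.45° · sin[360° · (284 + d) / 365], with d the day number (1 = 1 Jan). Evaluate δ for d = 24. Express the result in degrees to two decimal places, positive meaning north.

360 × (284 + 24) / 365 = 303.781°; sin(303.781°) = -0.8312.
δ = 23.45 × -0.8312 = -19.492° ≈ -19.49°.

-19.49°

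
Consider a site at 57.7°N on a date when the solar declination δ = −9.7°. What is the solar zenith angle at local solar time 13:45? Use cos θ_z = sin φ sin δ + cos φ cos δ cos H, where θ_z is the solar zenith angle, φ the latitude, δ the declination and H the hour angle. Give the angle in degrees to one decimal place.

70.7°

Hour angle H = 15° × (13.75 − 12) = 26.25°.
cos θ_z = sin(57.7°) sin(-9.7°) + cos(57.7°) cos(-9.7°) cos(26.25°) = -0.1424 + 0.4724 = 0.3300.
θ_z = arccos(0.3300) = 70.73°.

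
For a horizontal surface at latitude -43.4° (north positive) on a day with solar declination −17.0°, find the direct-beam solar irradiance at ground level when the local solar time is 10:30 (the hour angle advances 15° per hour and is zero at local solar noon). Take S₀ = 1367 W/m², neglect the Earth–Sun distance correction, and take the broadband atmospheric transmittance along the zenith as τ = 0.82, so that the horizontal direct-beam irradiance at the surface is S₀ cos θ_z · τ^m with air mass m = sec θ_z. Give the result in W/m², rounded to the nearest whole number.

910 W/m²

Hour angle H = 15° × (10.5 − 12) = -22.50°.
With φ = -43.4°, δ = -17.0°, H = -22.50°: sin φ sin δ = 0.2009, cos φ cos δ cos H = 0.6419, so cos θ_z = 0.8428.
Air mass m = 1/cos θ_z = 1/0.8428 = 1.187; τ^m = 0.82^1.187 = 0.7901.
Surface direct beam = 1367 × 0.8428 × 0.7901 = 910.28 W/m².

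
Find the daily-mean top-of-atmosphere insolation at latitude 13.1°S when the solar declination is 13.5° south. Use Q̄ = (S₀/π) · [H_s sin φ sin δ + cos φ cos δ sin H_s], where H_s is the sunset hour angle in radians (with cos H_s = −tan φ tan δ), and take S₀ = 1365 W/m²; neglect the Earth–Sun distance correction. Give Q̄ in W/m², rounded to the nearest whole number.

448 W/m²

−tan φ tan δ = −(-0.2327)(-0.2401) = -0.0559; H_s = arccos(-0.0559) = 93.20°. In radians, H_s = 1.6266.
H_s sin φ sin δ = 1.6266 × -0.2267 × -0.2334 = 0.0861.
cos φ cos δ sin H_s = 0.9740 × 0.9724 × 0.9984 = 0.9456.
Q̄ = (1365/π) × (0.0861 + 0.9456) = 434.49 × 1.0317 = 448.26 W/m².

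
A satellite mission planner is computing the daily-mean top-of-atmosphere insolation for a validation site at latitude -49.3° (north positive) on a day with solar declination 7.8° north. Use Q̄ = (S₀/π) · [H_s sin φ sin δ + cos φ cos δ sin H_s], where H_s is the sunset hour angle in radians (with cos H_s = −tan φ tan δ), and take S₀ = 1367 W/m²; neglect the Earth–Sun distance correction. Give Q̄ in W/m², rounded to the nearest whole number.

The sunset hour angle satisfies cos H_s = −tan φ tan δ = 0.1593, giving H_s = 80.83°. In radians, H_s = 1.4107.
H_s sin φ sin δ = 1.4107 × -0.7581 × 0.1357 = -0.1451.
cos φ cos δ sin H_s = 0.6521 × 0.9907 × 0.9872 = 0.6378.
Q̄ = (1367/π) × (-0.1451 + 0.6378) = 435.13 × 0.4927 = 214.39 W/m².

214 W/m²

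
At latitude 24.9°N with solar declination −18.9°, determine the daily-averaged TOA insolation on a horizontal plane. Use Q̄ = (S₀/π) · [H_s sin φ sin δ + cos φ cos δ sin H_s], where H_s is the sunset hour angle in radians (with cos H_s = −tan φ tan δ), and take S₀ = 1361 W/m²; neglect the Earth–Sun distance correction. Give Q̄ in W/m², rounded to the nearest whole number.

284 W/m²

cos H_s = −tan(24.9°) · tan(-18.9°) = 0.1589, so H_s = arccos(0.1589) = 80.86°. In radians, H_s = 1.4113.
H_s sin φ sin δ = 1.4113 × 0.4210 × -0.3239 = -0.1924.
cos φ cos δ sin H_s = 0.9070 × 0.9461 × 0.9873 = 0.8472.
Q̄ = (1361/π) × (-0.1924 + 0.8472) = 433.22 × 0.6548 = 283.67 W/m².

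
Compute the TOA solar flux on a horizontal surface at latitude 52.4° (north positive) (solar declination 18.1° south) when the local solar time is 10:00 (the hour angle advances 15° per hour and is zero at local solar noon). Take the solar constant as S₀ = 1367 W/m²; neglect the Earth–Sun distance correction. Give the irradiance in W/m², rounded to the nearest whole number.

350 W/m²

Hour angle H = 15° × (10 − 12) = -30.00°.
cos θ_z = sin φ sin δ + cos φ cos δ cos H = (0.7923)(-0.3107) + (0.6101)(0.9505)(0.8660) = 0.2560.
Top-of-atmosphere irradiance = S₀ cos θ_z = 1367 × 0.2560 = 349.95 W/m².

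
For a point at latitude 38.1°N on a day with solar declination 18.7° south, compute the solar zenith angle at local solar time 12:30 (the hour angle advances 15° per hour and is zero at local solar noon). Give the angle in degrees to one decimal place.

Hour angle H = 15° × (12.5 − 12) = 7.50°.
With φ = 38.1°, δ = -18.7°, H = 7.50°: sin φ sin δ = -0.1978, cos φ cos δ cos H = 0.7390, so cos θ_z = 0.5412.
θ_z = arccos(0.5412) = 57.23°.

57.2°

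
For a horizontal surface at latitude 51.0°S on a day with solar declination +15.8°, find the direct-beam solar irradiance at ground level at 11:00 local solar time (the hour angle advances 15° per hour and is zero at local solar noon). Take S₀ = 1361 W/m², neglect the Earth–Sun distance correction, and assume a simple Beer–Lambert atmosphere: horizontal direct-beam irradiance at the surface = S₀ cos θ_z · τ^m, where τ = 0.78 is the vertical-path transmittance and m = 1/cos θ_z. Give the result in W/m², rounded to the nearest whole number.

261 W/m²

Hour angle H = 15° × (11 − 12) = -15.00°.
With φ = -51.0°, δ = 15.8°, H = -15.00°: sin φ sin δ = -0.2116, cos φ cos δ cos H = 0.5849, so cos θ_z = 0.3733.
Air mass m = 1/cos θ_z = 1/0.3733 = 2.679; τ^m = 0.78^2.679 = 0.5140.
Surface direct beam = 1361 × 0.3733 × 0.5140 = 261.14 W/m².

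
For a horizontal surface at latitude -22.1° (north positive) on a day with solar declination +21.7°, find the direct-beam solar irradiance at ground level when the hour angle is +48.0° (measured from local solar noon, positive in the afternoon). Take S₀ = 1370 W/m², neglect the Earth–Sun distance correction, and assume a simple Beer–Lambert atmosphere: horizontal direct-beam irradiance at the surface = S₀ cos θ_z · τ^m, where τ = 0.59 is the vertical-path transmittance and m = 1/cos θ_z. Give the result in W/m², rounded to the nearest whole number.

179 W/m²

With φ = -22.1°, δ = 21.7°, H = 48.00°: sin φ sin δ = -0.1391, cos φ cos δ cos H = 0.5760, so cos θ_z = 0.4369.
Air mass m = 1/cos θ_z = 1/0.4369 = 2.289; τ^m = 0.59^2.289 = 0.2989.
Surface direct beam = 1370 × 0.4369 × 0.2989 = 178.91 W/m².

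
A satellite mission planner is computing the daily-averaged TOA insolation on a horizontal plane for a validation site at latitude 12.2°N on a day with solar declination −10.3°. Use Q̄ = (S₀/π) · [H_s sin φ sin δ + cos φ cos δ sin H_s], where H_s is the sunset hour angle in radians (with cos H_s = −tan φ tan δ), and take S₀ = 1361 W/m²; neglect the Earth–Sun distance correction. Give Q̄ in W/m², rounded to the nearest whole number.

−tan φ tan δ = −(0.2162)(-0.1817) = 0.0393; H_s = arccos(0.0393) = 87.75°. In radians, H_s = 1.5315.
H_s sin φ sin δ = 1.5315 × 0.2113 × -0.1788 = -0.0579.
cos φ cos δ sin H_s = 0.9774 × 0.9839 × 0.9992 = 0.9609.
Q̄ = (1361/π) × (-0.0579 + 0.9609) = 433.22 × 0.9030 = 391.20 W/m².

391 W/m²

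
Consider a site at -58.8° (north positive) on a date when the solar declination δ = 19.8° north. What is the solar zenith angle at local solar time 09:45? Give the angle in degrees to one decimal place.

Hour angle H = 15° × (9.75 − 12) = -33.75°.
With φ = -58.8°, δ = 19.8°, H = -33.75°: sin φ sin δ = -0.2897, cos φ cos δ cos H = 0.4053, so cos θ_z = 0.1156.
θ_z = arccos(0.1156) = 83.36°.

83.4°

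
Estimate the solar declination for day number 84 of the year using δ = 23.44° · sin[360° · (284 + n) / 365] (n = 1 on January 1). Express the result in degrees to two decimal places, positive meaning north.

+1.21°

360 × (284 + 84) / 365 = 362.959°; sin(362.959°) = 0.0516.
δ = 23.44 × 0.0516 = 1.210° ≈ +1.21°.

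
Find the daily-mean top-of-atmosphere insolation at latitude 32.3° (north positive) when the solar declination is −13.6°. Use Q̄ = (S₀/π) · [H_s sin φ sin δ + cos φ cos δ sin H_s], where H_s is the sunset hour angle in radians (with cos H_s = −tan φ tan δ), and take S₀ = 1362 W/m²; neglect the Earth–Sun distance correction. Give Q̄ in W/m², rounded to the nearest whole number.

275 W/m²

cos H_s = −tan(32.3°) · tan(-13.6°) = 0.1529, so H_s = arccos(0.1529) = 81.20°. In radians, H_s = 1.4172.
H_s sin φ sin δ = 1.4172 × 0.5344 × -0.2351 = -0.1781.
cos φ cos δ sin H_s = 0.8453 × 0.9720 × 0.9882 = 0.8119.
Q̄ = (1362/π) × (-0.1781 + 0.8119) = 433.54 × 0.6338 = 274.78 W/m².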